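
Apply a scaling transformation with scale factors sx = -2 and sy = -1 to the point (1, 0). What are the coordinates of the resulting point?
(-2, 0)

Scaling matrix:
[[-2, 0], [0, -1]]
Result: (1 × -2, 0 × -1) = (-2, 0)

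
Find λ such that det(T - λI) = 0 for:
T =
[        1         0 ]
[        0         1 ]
λ = 1, 1

Solve det(T - λI) = 0. For a 2×2 matrix the characteristic equation is λ² - (trace)λ + det = 0.
trace(T) = a + d = 1 + 1 = 2.
det(T) = a*d - b*c = (1)*(1) - (0)*(0) = 1 - 0 = 1.
Characteristic equation: λ² - (2)λ + (1) = 0.
Discriminant = (2)² - 4*(1) = 4 - 4 = 0.
λ = (2 ± √0) / 2 = (2 ± 0) / 2 = 1, 1.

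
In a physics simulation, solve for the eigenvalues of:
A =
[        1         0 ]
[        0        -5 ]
λ = -5, 1

Solve det(A - λI) = 0. For a 2×2 matrix the characteristic equation is λ² - (trace)λ + det = 0.
trace(A) = a + d = 1 - 5 = -4.
det(A) = a*d - b*c = (1)*(-5) - (0)*(0) = -5 - 0 = -5.
Characteristic equation: λ² - (-4)λ + (-5) = 0.
Discriminant = (-4)² - 4*(-5) = 16 + 20 = 36.
λ = (-4 ± √36) / 2 = (-4 ± 6) / 2 = -5, 1.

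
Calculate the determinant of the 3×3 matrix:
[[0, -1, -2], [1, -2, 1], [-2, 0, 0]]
10

Expansion along first row:
det = 0·det([[-2,1],[0,0]]) - -1·det([[1,1],[-2,0]]) + -2·det([[1,-2],[-2,0]])
    = 0·(-2·0 - 1·0) - -1·(1·0 - 1·-2) + -2·(1·0 - -2·-2)
    = 0·0 - -1·2 + -2·-4
    = 0 + 2 + 8 = 10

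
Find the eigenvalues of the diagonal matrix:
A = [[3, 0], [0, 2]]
λ₁ = 3, λ₂ = 2

The characteristic polynomial of A is det(A - λI) = (3 - λ)(2 - λ) = 0.
The roots are λ = 3 and λ = 2, so the eigenvalues are the diagonal entries.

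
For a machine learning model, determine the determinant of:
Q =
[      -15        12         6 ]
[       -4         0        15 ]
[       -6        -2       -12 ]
det(Q) = -2058

Expand along row 0 (cofactor expansion): det(Q) = a*(e*i - f*h) - b*(d*i - f*g) + c*(d*h - e*g), where the 3×3 is [[a, b, c], [d, e, f], [g, h, i]].
Minor M_00 = (0)*(-12) - (15)*(-2) = 0 + 30 = 30.
Minor M_01 = (-4)*(-12) - (15)*(-6) = 48 + 90 = 138.
Minor M_02 = (-4)*(-2) - (0)*(-6) = 8 - 0 = 8.
det(Q) = (-15)*(30) - (12)*(138) + (6)*(8) = -450 - 1656 + 48 = -2058.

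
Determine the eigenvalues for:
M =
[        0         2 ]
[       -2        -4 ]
λ = -2, -2

Solve det(M - λI) = 0. For a 2×2 matrix the characteristic equation is λ² - (trace)λ + det = 0.
trace(M) = a + d = 0 - 4 = -4.
det(M) = a*d - b*c = (0)*(-4) - (2)*(-2) = 0 + 4 = 4.
Characteristic equation: λ² - (-4)λ + (4) = 0.
Discriminant = (-4)² - 4*(4) = 16 - 16 = 0.
λ = (-4 ± √0) / 2 = (-4 ± 0) / 2 = -2, -2.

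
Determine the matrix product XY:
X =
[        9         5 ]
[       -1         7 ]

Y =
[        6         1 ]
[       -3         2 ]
XY =
[       39        19 ]
[      -27        13 ]

Matrix multiplication: (XY)[i][j] = sum over k of X[i][k] * Y[k][j].
  (XY)[0][0] = (9)*(6) + (5)*(-3) = 39
  (XY)[0][1] = (9)*(1) + (5)*(2) = 19
  (XY)[1][0] = (-1)*(6) + (7)*(-3) = -27
  (XY)[1][1] = (-1)*(1) + (7)*(2) = 13
XY =
[       39        19 ]
[      -27        13 ]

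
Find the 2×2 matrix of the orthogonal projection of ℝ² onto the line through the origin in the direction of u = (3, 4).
[[9/25, 12/25], [12/25, 16/25]]

The orthogonal projection onto the line spanned by a nonzero vector u = (a, b) has matrix P = (u uᵀ) / (uᵀ u) = (1/(a² + b²)) · [[a², ab], [ab, b²]].
Here u = (3, 4), so a² + b² = 9 + 16 = 25.
P = (1/25) · [[9, 12], [12, 16]] = [[9/25, 12/25], [12/25, 16/25]].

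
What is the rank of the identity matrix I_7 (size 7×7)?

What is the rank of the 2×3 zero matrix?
rank(I_7) = 7, rank(0) = 0

The identity I_7 has 7 columns that are the standard basis vectors e_1, …, e_7. These are linearly independent, so all 7 columns are pivots and rank(I_7) = 7.
The 2×3 zero matrix has every entry zero, so every row is the zero row and there are no pivots; rank(0) = 0.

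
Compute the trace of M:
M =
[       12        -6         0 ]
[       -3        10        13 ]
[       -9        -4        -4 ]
tr(M) = 12 + 10 - 4 = 18

The trace of a square matrix is the sum of its diagonal entries.
Diagonal entries of M: M[0][0] = 12, M[1][1] = 10, M[2][2] = -4.
tr(M) = 12 + 10 - 4 = 18.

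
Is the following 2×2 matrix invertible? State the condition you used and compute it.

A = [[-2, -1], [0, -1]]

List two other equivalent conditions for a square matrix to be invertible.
Yes, invertible; det(A) = 2 ≠ 0. Equivalent conditions: rank(A) = 2; Ax = 0 has only the trivial solution; 0 is not an eigenvalue; the columns of A are linearly independent.

To check invertibility, compute det(A).
The given matrix is triangular, so det(A) equals the product of its diagonal entries = 2 ≠ 0.
Since det(A) ≠ 0, A is invertible.
Equivalent conditions for a square matrix A to be invertible:
- rank(A) = 2 (full rank).
- The homogeneous system Ax = 0 has only the trivial solution x = 0.
- 0 is not an eigenvalue of A.
- The columns (equivalently rows) of A are linearly independent.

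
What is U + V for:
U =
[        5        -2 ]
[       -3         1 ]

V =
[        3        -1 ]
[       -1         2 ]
U + V =
[        8        -3 ]
[       -4         3 ]

Matrix addition is elementwise: (U+V)[i][j] = U[i][j] + V[i][j].
  (U+V)[0][0] = (5) + (3) = 8
  (U+V)[0][1] = (-2) + (-1) = -3
  (U+V)[1][0] = (-3) + (-1) = -4
  (U+V)[1][1] = (1) + (2) = 3
U + V =
[        8        -3 ]
[       -4         3 ]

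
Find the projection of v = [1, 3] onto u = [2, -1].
[-2/5, 1/5]

The projection of v onto u is proj_u(v) = ((v·u) / (u·u)) · u.
v·u = (1)*(2) + (3)*(-1) = -1.
u·u = (2)*(2) + (-1)*(-1) = 5.
coefficient = -1 / 5 = -1/5.
proj_u(v) = -1/5 · [2, -1] = [-2/5, 1/5].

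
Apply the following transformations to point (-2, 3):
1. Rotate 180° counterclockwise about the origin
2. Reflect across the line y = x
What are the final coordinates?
(-3, 2)

Step 1: Rotate 180° → (2, -3)
Step 2: Reflect across the line y = x → (-3, 2)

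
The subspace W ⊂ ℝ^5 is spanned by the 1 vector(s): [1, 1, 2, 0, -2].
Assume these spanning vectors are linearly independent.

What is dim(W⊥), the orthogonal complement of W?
dim(W⊥) = 4

For any subspace W of ℝ^n, dim(W) + dim(W⊥) = n (the whole-space dimension).
Here the given 1 vectors are linearly independent, so dim(W) = 1.
Thus dim(W⊥) = n - dim(W) = 5 - 1 = 4.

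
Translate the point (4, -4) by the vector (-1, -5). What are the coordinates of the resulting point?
(3, -9)

Translation by (-1, -5):
x' = 4 + -1 = 3
y' = -4 + -5 = -9
Homogeneous matrix: [[1, 0, -1], [0, 1, -5], [0, 0, 1]]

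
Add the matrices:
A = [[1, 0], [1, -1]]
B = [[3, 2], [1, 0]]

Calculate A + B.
[[4, 2], [2, -1]]

Add corresponding elements:
(1)+(3)=4
(0)+(2)=2
(1)+(1)=2
(-1)+(0)=-1
A + B = [[4, 2], [2, -1]]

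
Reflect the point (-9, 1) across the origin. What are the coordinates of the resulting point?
(9, -1)

Reflection across origin: (-9, 1) → (9, -1)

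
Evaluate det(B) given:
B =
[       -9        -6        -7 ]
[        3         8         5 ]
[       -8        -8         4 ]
det(B) = -616

Expand along row 0 (cofactor expansion): det(B) = a*(e*i - f*h) - b*(d*i - f*g) + c*(d*h - e*g), where the 3×3 is [[a, b, c], [d, e, f], [g, h, i]].
Minor M_00 = (8)*(4) - (5)*(-8) = 32 + 40 = 72.
Minor M_01 = (3)*(4) - (5)*(-8) = 12 + 40 = 52.
Minor M_02 = (3)*(-8) - (8)*(-8) = -24 + 64 = 40.
det(B) = (-9)*(72) - (-6)*(52) + (-7)*(40) = -648 + 312 - 280 = -616.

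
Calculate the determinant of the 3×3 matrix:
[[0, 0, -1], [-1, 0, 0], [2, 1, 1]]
1

Expansion along first row:
det = 0·det([[0,0],[1,1]]) - 0·det([[-1,0],[2,1]]) + -1·det([[-1,0],[2,1]])
    = 0·(0·1 - 0·1) - 0·(-1·1 - 0·2) + -1·(-1·1 - 0·2)
    = 0·0 - 0·-1 + -1·-1
    = 0 + 0 + 1 = 1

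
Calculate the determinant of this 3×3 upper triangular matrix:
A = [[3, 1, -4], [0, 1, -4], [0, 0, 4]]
12

The determinant of a triangular matrix is the product of its diagonal entries (the off-diagonal entries above the diagonal do not affect it).
det(A) = (3) * (1) * (4) = 12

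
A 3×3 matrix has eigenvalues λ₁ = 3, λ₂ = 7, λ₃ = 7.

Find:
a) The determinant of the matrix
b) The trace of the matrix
det = 147, trace = 17

Two standard eigenvalue identities:
- det(A) equals the product of the eigenvalues (counted with multiplicity).
- trace(A) equals the sum of the eigenvalues.
det(A) = (3)*(7)*(7) = 147.
trace(A) = 3 + 7 + 7 = 17.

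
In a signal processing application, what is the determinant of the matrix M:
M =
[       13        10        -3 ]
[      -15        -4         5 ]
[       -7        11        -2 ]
det(M) = -682

Expand along row 0 (cofactor expansion): det(M) = a*(e*i - f*h) - b*(d*i - f*g) + c*(d*h - e*g), where the 3×3 is [[a, b, c], [d, e, f], [g, h, i]].
Minor M_00 = (-4)*(-2) - (5)*(11) = 8 - 55 = -47.
Minor M_01 = (-15)*(-2) - (5)*(-7) = 30 + 35 = 65.
Minor M_02 = (-15)*(11) - (-4)*(-7) = -165 - 28 = -193.
det(M) = (13)*(-47) - (10)*(65) + (-3)*(-193) = -611 - 650 + 579 = -682.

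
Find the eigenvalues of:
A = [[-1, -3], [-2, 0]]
λ = -3, 2

Solve det(A - λI) = 0. For a 2×2 matrix this is λ² - (trace)λ + det = 0.
trace(A) = -1 + 0 = -1.
det(A) = (-1)*(0) - (-3)*(-2) = 0 - 6 = -6.
Characteristic equation: λ² - (-1)λ + (-6) = 0.
Discriminant: (-1)² - 4*(-6) = 1 + 24 = 25.
Roots: λ = (-1 ± √25) / 2 = -3, 2.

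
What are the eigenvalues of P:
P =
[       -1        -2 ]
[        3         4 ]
λ = 1, 2

Solve det(P - λI) = 0. For a 2×2 matrix the characteristic equation is λ² - (trace)λ + det = 0.
trace(P) = a + d = -1 + 4 = 3.
det(P) = a*d - b*c = (-1)*(4) - (-2)*(3) = -4 + 6 = 2.
Characteristic equation: λ² - (3)λ + (2) = 0.
Discriminant = (3)² - 4*(2) = 9 - 8 = 1.
λ = (3 ± √1) / 2 = (3 ± 1) / 2 = 1, 2.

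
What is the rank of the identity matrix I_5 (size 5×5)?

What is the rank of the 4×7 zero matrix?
rank(I_5) = 5, rank(0) = 0

The identity I_5 has 5 columns that are the standard basis vectors e_1, …, e_5. These are linearly independent, so all 5 columns are pivots and rank(I_5) = 5.
The 4×7 zero matrix has every entry zero, so every row is the zero row and there are no pivots; rank(0) = 0.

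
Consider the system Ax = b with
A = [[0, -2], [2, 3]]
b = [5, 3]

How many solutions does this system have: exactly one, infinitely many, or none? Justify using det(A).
Exactly one solution

Compute det(A) = (0)*(3) - (-2)*(2) = 4.
Because det(A) ≠ 0, A is invertible and Ax = b has a unique solution for every b (here x = A⁻¹ b).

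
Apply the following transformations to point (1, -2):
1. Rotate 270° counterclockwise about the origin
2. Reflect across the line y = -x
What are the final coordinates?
(1, 2)

Step 1: Rotate 270° → (-2, -1)
Step 2: Reflect across the line y = -x → (1, 2)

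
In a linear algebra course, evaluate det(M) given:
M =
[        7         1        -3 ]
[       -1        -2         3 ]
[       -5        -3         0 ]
det(M) = 69

Expand along row 0 (cofactor expansion): det(M) = a*(e*i - f*h) - b*(d*i - f*g) + c*(d*h - e*g), where the 3×3 is [[a, b, c], [d, e, f], [g, h, i]].
Minor M_00 = (-2)*(0) - (3)*(-3) = 0 + 9 = 9.
Minor M_01 = (-1)*(0) - (3)*(-5) = 0 + 15 = 15.
Minor M_02 = (-1)*(-3) - (-2)*(-5) = 3 - 10 = -7.
det(M) = (7)*(9) - (1)*(15) + (-3)*(-7) = 63 - 15 + 21 = 69.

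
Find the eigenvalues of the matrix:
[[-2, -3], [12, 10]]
λ = 4 and λ = 4

Characteristic equation: det(A - λI) = 0
λ² - (trace)λ + (det) = 0
λ² - (8)λ + (16) = 0
λ² - 8λ + 16 = 0
Solving: λ = 4, 4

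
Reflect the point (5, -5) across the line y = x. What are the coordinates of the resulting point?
(-5, 5)

Reflection across line y = x: (5, -5) → (-5, 5)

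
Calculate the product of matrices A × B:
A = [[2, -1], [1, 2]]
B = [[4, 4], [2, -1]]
[[6, 9], [8, 2]]

Matrix multiplication:
C[0][0] = 2×4 + -1×2 = 6
C[0][1] = 2×4 + -1×-1 = 9
C[1][0] = 1×4 + 2×2 = 8
C[1][1] = 1×4 + 2×-1 = 2
Result: [[6, 9], [8, 2]]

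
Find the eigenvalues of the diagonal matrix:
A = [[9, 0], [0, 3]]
λ₁ = 9, λ₂ = 3

The characteristic polynomial of A is det(A - λI) = (9 - λ)(3 - λ) = 0.
The roots are λ = 9 and λ = 3, so the eigenvalues are the diagonal entries.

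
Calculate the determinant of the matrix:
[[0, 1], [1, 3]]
-1

For a 2×2 matrix [[a, b], [c, d]], det = ad - bc
det = (0)(3) - (1)(1) = 0 - 1 = -1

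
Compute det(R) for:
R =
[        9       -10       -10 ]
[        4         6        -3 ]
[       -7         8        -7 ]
det(R) = -1392

Expand along row 0 (cofactor expansion): det(R) = a*(e*i - f*h) - b*(d*i - f*g) + c*(d*h - e*g), where the 3×3 is [[a, b, c], [d, e, f], [g, h, i]].
Minor M_00 = (6)*(-7) - (-3)*(8) = -42 + 24 = -18.
Minor M_01 = (4)*(-7) - (-3)*(-7) = -28 - 21 = -49.
Minor M_02 = (4)*(8) - (6)*(-7) = 32 + 42 = 74.
det(R) = (9)*(-18) - (-10)*(-49) + (-10)*(74) = -162 - 490 - 740 = -1392.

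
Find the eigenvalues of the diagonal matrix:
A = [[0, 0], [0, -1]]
λ₁ = 0, λ₂ = -1

The characteristic polynomial of A is det(A - λI) = (0 - λ)(-1 - λ) = 0.
The roots are λ = 0 and λ = -1, so the eigenvalues are the diagonal entries.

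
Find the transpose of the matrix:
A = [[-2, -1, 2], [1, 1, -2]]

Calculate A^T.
[[-2, 1], [-1, 1], [2, -2]]

The transpose sends entry (i,j) to (j,i); rows become columns.
Row 0 of A: [-2, -1, 2] -> column 0 of A^T.
Row 1 of A: [1, 1, -2] -> column 1 of A^T.
A^T = [[-2, 1], [-1, 1], [2, -2]]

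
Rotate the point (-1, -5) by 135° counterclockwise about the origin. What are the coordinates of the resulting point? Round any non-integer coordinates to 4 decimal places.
(4.2426, 2.8284)

Rotation matrix R(θ) = [[cos θ, -sin θ], [sin θ, cos θ]]; for θ = 135°:
R = [[-√2/2, -√2/2], [√2/2, -√2/2]]
Result: R × [-1, -5]ᵀ = [-√2/2·-1 + (-√2/2)·-5, √2/2·-1 + (-√2/2)·-5]ᵀ = (4.2426, 2.8284)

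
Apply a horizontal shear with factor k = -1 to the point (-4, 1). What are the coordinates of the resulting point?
(-5, 1)

Shear matrix for horizontal shear with factor k = -1:
[[1, -1], [0, 1]]
Result: (-4, 1) → (-5, 1)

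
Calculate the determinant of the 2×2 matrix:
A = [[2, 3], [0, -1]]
-2

For A = [[a, b], [c, d]], det(A) = a*d - b*c.
det(A) = (2)*(-1) - (3)*(0) = -2 - 0 = -2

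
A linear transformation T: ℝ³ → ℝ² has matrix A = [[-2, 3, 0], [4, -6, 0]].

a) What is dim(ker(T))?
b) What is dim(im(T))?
dim(ker) = 2, dim(im) = 1

Observe that row 2 = -2 × row 1 (so the rows are linearly dependent).
Thus rank(A) = 1 (only one linearly independent row).
dim(im(T)) = rank(A) = 1.
By the rank-nullity theorem applied to T: ℝ³ → ℝ², rank(A) + nullity(A) = 3 (the domain dimension), so dim(ker(T)) = 3 - 1 = 2.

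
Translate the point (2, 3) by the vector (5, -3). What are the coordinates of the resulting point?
(7, 0)

Translation by (5, -3):
x' = 2 + 5 = 7
y' = 3 + -3 = 0
Homogeneous matrix: [[1, 0, 5], [0, 1, -3], [0, 0, 1]]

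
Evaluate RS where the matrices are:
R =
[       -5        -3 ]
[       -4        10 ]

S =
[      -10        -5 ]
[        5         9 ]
RS =
[       35        -2 ]
[       90       110 ]

Matrix multiplication: (RS)[i][j] = sum over k of R[i][k] * S[k][j].
  (RS)[0][0] = (-5)*(-10) + (-3)*(5) = 35
  (RS)[0][1] = (-5)*(-5) + (-3)*(9) = -2
  (RS)[1][0] = (-4)*(-10) + (10)*(5) = 90
  (RS)[1][1] = (-4)*(-5) + (10)*(9) = 110
RS =
[       35        -2 ]
[       90       110 ]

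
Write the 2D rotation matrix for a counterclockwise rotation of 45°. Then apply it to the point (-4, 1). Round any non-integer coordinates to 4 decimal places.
R = [[√2/2, -√2/2], [√2/2, √2/2]]; R·(-4, 1) = (-3.5355, -2.1213)

Rotation matrix formula: R(θ) = [[cos θ, -sin θ], [sin θ, cos θ]]
For θ = 45°:
cos(45°) = √2/2
sin(45°) = √2/2
R = [[√2/2, -√2/2], [√2/2, √2/2]]
Apply to (-4, 1): [√2/2·-4 + (-√2/2)·1, √2/2·-4 + √2/2·1] = (-3.5355, -2.1213)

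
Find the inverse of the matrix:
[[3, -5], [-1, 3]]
[[3/4, 5/4], [1/4, 3/4]]

For [[a,b],[c,d]], inverse = (1/det)·[[d,-b],[-c,a]]
det = 3·3 - -5·-1 = 4
Inverse = (1/4)·[[3, 5], [1, 3]]
        = [[3/4, 5/4], [1/4, 3/4]]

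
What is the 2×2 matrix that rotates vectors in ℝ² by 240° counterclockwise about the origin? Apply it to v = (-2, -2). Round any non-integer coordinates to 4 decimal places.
R = [[-1/2, √3/2], [-√3/2, -1/2]]; R·v = (-0.7321, 2.7321)

A counterclockwise rotation by angle θ in ℝ² has matrix R(θ) = [[cos θ, -sin θ], [sin θ, cos θ]].
For θ = 240°: cos θ = -1/2, sin θ = -√3/2.
R(240°) = [[-1/2, √3/2], [-√3/2, -1/2]].
R·v = [-1/2·-2 + (√3/2)·-2, -√3/2·-2 + -1/2·-2] = (-0.7321, 2.7321).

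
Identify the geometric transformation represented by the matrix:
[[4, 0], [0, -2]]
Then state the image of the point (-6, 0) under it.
non-uniform scaling by (4, -2); image of (-6, 0) is (-24, 0)

This is diagonal with distinct entries, so it scales the x-axis by 4 and the y-axis by -2.
The matrix [[4, 0], [0, -2]] represents: non-uniform scaling by (4, -2).
Applying it to (-6, 0): [4·-6 + 0·0, 0·-6 + -2·0] = (-24, 0).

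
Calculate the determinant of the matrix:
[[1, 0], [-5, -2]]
-2

For a 2×2 matrix [[a, b], [c, d]], det = ad - bc
det = (1)(-2) - (0)(-5) = -2 - 0 = -2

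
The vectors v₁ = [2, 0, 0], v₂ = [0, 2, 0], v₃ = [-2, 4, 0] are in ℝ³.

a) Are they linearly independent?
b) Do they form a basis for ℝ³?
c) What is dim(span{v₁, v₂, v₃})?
Not independent, not a basis, dim(span) = 2

Check whether v₃ can be written as a linear combination of v₁ and v₂.
v₃ = (-1)·v₁ + (2)·v₂ = [-2, 4, 0], so the three vectors are linearly dependent.
Thus they do not form a basis for ℝ³, and dim(span{v₁, v₂, v₃}) = 2 (spanned by v₁ and v₂).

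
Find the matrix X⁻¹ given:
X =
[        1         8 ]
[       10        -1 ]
det(X) = -81
X⁻¹ =
[     1/81      8/81 ]
[    10/81     -1/81 ]

For a 2×2 matrix X = [[a, b], [c, d]] with det(X) ≠ 0, X⁻¹ = (1/det(X)) * [[d, -b], [-c, a]].
det(X) = (1)*(-1) - (8)*(10) = -1 - 80 = -81.
X⁻¹ = (1/-81) * [[-1, -8], [-10, 1]].
Dividing each entry by -81 and reducing:
X⁻¹ =
[     1/81      8/81 ]
[    10/81     -1/81 ]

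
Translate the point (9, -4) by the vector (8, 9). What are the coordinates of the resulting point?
(17, 5)

Translation by (8, 9):
x' = 9 + 8 = 17
y' = -4 + 9 = 5
Homogeneous matrix: [[1, 0, 8], [0, 1, 9], [0, 0, 1]]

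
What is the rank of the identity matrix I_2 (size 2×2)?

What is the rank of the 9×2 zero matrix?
rank(I_2) = 2, rank(0) = 0

The identity I_2 has 2 columns that are the standard basis vectors e_1, …, e_2. These are linearly independent, so all 2 columns are pivots and rank(I_2) = 2.
The 9×2 zero matrix has every entry zero, so every row is the zero row and there are no pivots; rank(0) = 0.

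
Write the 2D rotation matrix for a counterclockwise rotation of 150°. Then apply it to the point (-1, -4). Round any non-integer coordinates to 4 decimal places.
R = [[-√3/2, -1/2], [1/2, -√3/2]]; R·(-1, -4) = (2.8660, 2.9641)

Rotation matrix formula: R(θ) = [[cos θ, -sin θ], [sin θ, cos θ]]
For θ = 150°:
cos(150°) = -√3/2
sin(150°) = 1/2
R = [[-√3/2, -1/2], [1/2, -√3/2]]
Apply to (-1, -4): [-√3/2·-1 + (-1/2)·-4, 1/2·-1 + -√3/2·-4] = (2.8660, 2.9641)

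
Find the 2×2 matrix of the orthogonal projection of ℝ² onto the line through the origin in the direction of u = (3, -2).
[[9/13, -6/13], [-6/13, 4/13]]

The orthogonal projection onto the line spanned by a nonzero vector u = (a, b) has matrix P = (u uᵀ) / (uᵀ u) = (1/(a² + b²)) · [[a², ab], [ab, b²]].
Here u = (3, -2), so a² + b² = 9 + 4 = 13.
P = (1/13) · [[9, -6], [-6, 4]] = [[9/13, -6/13], [-6/13, 4/13]].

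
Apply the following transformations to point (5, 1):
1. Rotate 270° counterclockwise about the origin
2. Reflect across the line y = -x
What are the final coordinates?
(5, -1)

Step 1: Rotate 270° → (1, -5)
Step 2: Reflect across the line y = -x → (5, -1)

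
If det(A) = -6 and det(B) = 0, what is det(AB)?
0

Use the multiplicative property of determinants: det(AB) = det(A)*det(B).
det(AB) = (-6)*(0) = 0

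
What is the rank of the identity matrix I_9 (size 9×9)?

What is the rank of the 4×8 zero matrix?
rank(I_9) = 9, rank(0) = 0

The identity I_9 has 9 columns that are the standard basis vectors e_1, …, e_9. These are linearly independent, so all 9 columns are pivots and rank(I_9) = 9.
The 4×8 zero matrix has every entry zero, so every row is the zero row and there are no pivots; rank(0) = 0.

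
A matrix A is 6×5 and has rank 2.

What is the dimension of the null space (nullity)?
3

The rank-nullity theorem for an m×n matrix states:
rank(A) + nullity(A) = n (the number of columns).
Here n = 5 and rank(A) = 2, so nullity(A) = 5 - 2 = 3.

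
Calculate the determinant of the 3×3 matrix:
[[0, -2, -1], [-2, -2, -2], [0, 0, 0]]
0

Expansion along first row:
det = 0·det([[-2,-2],[0,0]]) - -2·det([[-2,-2],[0,0]]) + -1·det([[-2,-2],[0,0]])
    = 0·(-2·0 - -2·0) - -2·(-2·0 - -2·0) + -1·(-2·0 - -2·0)
    = 0·0 - -2·0 + -1·0
    = 0 + 0 + 0 = 0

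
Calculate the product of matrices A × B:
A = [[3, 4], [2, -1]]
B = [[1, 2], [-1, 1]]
[[-1, 10], [3, 3]]

Matrix multiplication:
C[0][0] = 3×1 + 4×-1 = -1
C[0][1] = 3×2 + 4×1 = 10
C[1][0] = 2×1 + -1×-1 = 3
C[1][1] = 2×2 + -1×1 = 3
Result: [[-1, 10], [3, 3]]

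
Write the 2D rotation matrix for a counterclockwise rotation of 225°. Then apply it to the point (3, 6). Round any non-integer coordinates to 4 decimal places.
R = [[-√2/2, √2/2], [-√2/2, -√2/2]]; R·(3, 6) = (2.1213, -6.3640)

Rotation matrix formula: R(θ) = [[cos θ, -sin θ], [sin θ, cos θ]]
For θ = 225°:
cos(225°) = -√2/2
sin(225°) = -√2/2
R = [[-√2/2, √2/2], [-√2/2, -√2/2]]
Apply to (3, 6): [-√2/2·3 + (√2/2)·6, -√2/2·3 + -√2/2·6] = (2.1213, -6.3640)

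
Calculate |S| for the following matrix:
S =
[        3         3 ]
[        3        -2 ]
det(S) = -15

For a 2×2 matrix [[a, b], [c, d]], det = a*d - b*c.
det(S) = (3)*(-2) - (3)*(3) = -6 - 9 = -15.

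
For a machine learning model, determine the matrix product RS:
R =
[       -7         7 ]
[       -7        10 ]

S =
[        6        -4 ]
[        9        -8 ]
RS =
[       21       -28 ]
[       48       -52 ]

Matrix multiplication: (RS)[i][j] = sum over k of R[i][k] * S[k][j].
  (RS)[0][0] = (-7)*(6) + (7)*(9) = 21
  (RS)[0][1] = (-7)*(-4) + (7)*(-8) = -28
  (RS)[1][0] = (-7)*(6) + (10)*(9) = 48
  (RS)[1][1] = (-7)*(-4) + (10)*(-8) = -52
RS =
[       21       -28 ]
[       48       -52 ]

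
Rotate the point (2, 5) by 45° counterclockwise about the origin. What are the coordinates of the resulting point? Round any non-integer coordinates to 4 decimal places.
(-2.1213, 4.9497)

Rotation matrix R(θ) = [[cos θ, -sin θ], [sin θ, cos θ]]; for θ = 45°:
R = [[√2/2, -√2/2], [√2/2, √2/2]]
Result: R × [2, 5]ᵀ = [√2/2·2 + (-√2/2)·5, √2/2·2 + (√2/2)·5]ᵀ = (-2.1213, 4.9497)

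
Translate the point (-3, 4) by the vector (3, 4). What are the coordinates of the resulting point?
(0, 8)

Translation by (3, 4):
x' = -3 + 3 = 0
y' = 4 + 4 = 8
Homogeneous matrix: [[1, 0, 3], [0, 1, 4], [0, 0, 1]]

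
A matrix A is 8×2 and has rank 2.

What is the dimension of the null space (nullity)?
0

The rank-nullity theorem for an m×n matrix states:
rank(A) + nullity(A) = n (the number of columns).
Here n = 2 and rank(A) = 2, so nullity(A) = 2 - 2 = 0.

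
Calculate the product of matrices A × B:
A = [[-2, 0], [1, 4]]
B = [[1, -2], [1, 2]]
[[-2, 4], [5, 6]]

Matrix multiplication:
C[0][0] = -2×1 + 0×1 = -2
C[0][1] = -2×-2 + 0×2 = 4
C[1][0] = 1×1 + 4×1 = 5
C[1][1] = 1×-2 + 4×2 = 6
Result: [[-2, 4], [5, 6]]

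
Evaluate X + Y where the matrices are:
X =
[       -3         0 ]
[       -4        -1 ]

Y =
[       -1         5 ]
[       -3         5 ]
X + Y =
[       -4         5 ]
[       -7         4 ]

Matrix addition is elementwise: (X+Y)[i][j] = X[i][j] + Y[i][j].
  (X+Y)[0][0] = (-3) + (-1) = -4
  (X+Y)[0][1] = (0) + (5) = 5
  (X+Y)[1][0] = (-4) + (-3) = -7
  (X+Y)[1][1] = (-1) + (5) = 4
X + Y =
[       -4         5 ]
[       -7         4 ]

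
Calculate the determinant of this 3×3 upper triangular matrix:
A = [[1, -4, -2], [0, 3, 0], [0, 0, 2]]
6

The determinant of a triangular matrix is the product of its diagonal entries (the off-diagonal entries above the diagonal do not affect it).
det(A) = (1) * (3) * (2) = 6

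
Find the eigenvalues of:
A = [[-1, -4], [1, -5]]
λ = -3, -3

Solve det(A - λI) = 0. For a 2×2 matrix this is λ² - (trace)λ + det = 0.
trace(A) = -1 - 5 = -6.
det(A) = (-1)*(-5) - (-4)*(1) = 5 + 4 = 9.
Characteristic equation: λ² - (-6)λ + (9) = 0.
Discriminant: (-6)² - 4*(9) = 36 - 36 = 0.
Roots: λ = (-6 ± √0) / 2 = -3, -3.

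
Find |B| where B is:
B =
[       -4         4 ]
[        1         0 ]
det(B) = -4

For a 2×2 matrix [[a, b], [c, d]], det = a*d - b*c.
det(B) = (-4)*(0) - (4)*(1) = 0 - 4 = -4.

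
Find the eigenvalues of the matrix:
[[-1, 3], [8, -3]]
λ = -7 and λ = 3

Characteristic equation: det(A - λI) = 0
λ² - (trace)λ + (det) = 0
λ² - (-4)λ + (-21) = 0
λ² + 4λ - 21 = 0
Solving: λ = -7, 3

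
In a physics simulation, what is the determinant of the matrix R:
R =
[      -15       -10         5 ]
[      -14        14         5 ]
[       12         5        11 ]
det(R) = -5265

Expand along row 0 (cofactor expansion): det(R) = a*(e*i - f*h) - b*(d*i - f*g) + c*(d*h - e*g), where the 3×3 is [[a, b, c], [d, e, f], [g, h, i]].
Minor M_00 = (14)*(11) - (5)*(5) = 154 - 25 = 129.
Minor M_01 = (-14)*(11) - (5)*(12) = -154 - 60 = -214.
Minor M_02 = (-14)*(5) - (14)*(12) = -70 - 168 = -238.
det(R) = (-15)*(129) - (-10)*(-214) + (5)*(-238) = -1935 - 2140 - 1190 = -5265.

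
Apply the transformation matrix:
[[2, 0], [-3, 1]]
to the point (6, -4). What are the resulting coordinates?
(12, -22)

Matrix multiplication:
[[2, 0], [-3, 1]] × [6, -4]ᵀ
= [2×6 + 0×-4, -3×6 + 1×-4]ᵀ
= [12.0000, -22.0000]ᵀ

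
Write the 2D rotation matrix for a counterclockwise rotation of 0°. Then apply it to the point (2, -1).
R = [[1, 0], [0, 1]]; R·(2, -1) = (2, -1)

Rotation matrix formula: R(θ) = [[cos θ, -sin θ], [sin θ, cos θ]]
For θ = 0°:
cos(0°) = 1
sin(0°) = 0
R = [[1, 0], [0, 1]]
Apply to (2, -1): [1·2 + (0)·-1, 0·2 + 1·-1] = (2, -1)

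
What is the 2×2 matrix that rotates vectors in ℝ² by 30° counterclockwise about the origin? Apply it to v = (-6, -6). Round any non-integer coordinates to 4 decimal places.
R = [[√3/2, -1/2], [1/2, √3/2]]; R·v = (-2.1962, -8.1962)

A counterclockwise rotation by angle θ in ℝ² has matrix R(θ) = [[cos θ, -sin θ], [sin θ, cos θ]].
For θ = 30°: cos θ = √3/2, sin θ = 1/2.
R(30°) = [[√3/2, -1/2], [1/2, √3/2]].
R·v = [√3/2·-6 + (-1/2)·-6, 1/2·-6 + √3/2·-6] = (-2.1962, -8.1962).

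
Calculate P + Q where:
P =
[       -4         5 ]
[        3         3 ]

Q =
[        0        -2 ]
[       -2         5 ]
P + Q =
[       -4         3 ]
[        1         8 ]

Matrix addition is elementwise: (P+Q)[i][j] = P[i][j] + Q[i][j].
  (P+Q)[0][0] = (-4) + (0) = -4
  (P+Q)[0][1] = (5) + (-2) = 3
  (P+Q)[1][0] = (3) + (-2) = 1
  (P+Q)[1][1] = (3) + (5) = 8
P + Q =
[       -4         3 ]
[        1         8 ]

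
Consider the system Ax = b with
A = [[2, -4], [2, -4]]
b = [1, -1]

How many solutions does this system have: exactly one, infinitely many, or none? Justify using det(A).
No solution

det(A) = (2)*(-4) - (-4)*(2) = 0, so A is singular.
The column space of A is span(column 1) = span([2, 2]).
b = [1, -1] is not a scalar multiple of column 1, so b ∉ column space and the system is inconsistent — no solution.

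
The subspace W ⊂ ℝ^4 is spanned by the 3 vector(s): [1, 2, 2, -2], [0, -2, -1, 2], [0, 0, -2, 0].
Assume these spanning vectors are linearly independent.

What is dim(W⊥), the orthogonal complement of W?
dim(W⊥) = 1

For any subspace W of ℝ^n, dim(W) + dim(W⊥) = n (the whole-space dimension).
Here the given 3 vectors are linearly independent, so dim(W) = 3.
Thus dim(W⊥) = n - dim(W) = 4 - 3 = 1.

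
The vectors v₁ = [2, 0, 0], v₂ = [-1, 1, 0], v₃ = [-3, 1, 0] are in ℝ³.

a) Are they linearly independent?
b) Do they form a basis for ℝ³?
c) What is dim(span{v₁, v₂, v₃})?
Not independent, not a basis, dim(span) = 2

Check whether v₃ can be written as a linear combination of v₁ and v₂.
v₃ = (-1)·v₁ + (1)·v₂ = [-3, 1, 0], so the three vectors are linearly dependent.
Thus they do not form a basis for ℝ³, and dim(span{v₁, v₂, v₃}) = 2 (spanned by v₁ and v₂).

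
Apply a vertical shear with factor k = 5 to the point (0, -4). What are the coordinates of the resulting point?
(0, -4)

Shear matrix for vertical shear with factor k = 5:
[[1, 0], [5, 1]]
Result: (0, -4) → (0, -4)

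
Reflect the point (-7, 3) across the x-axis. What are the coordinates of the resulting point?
(-7, -3)

Reflection across x-axis: (-7, 3) → (-7, -3)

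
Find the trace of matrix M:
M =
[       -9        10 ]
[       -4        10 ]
tr(M) = -9 + 10 = 1

The trace of a square matrix is the sum of its diagonal entries.
Diagonal entries of M: M[0][0] = -9, M[1][1] = 10.
tr(M) = -9 + 10 = 1.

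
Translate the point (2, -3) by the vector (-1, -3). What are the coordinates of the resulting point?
(1, -6)

Translation by (-1, -3):
x' = 2 + -1 = 1
y' = -3 + -3 = -6
Homogeneous matrix: [[1, 0, -1], [0, 1, -3], [0, 0, 1]]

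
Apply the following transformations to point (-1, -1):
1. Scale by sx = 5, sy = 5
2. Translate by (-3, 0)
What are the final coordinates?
(-8, -5)

Step 1: Scale (-1, -1) by (sx, sy) = (5, 5) → (-5, -5)
Step 2: Translate by (-3, 0) → (-8, -5)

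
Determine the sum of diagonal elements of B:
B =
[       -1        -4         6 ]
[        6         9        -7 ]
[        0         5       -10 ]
tr(B) = -1 + 9 - 10 = -2

The trace of a square matrix is the sum of its diagonal entries.
Diagonal entries of B: B[0][0] = -1, B[1][1] = 9, B[2][2] = -10.
tr(B) = -1 + 9 - 10 = -2.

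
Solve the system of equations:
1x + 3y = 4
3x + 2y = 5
x = 1, y = 1

Use elimination (row reduction):
Equation 1: 1x + 3y = 4.
Equation 2: 3x + 2y = 5.
Multiply Eq1 by 3 and Eq2 by 1: 3x + 9y = 12;  3x + 2y = 5.
Subtract: (-7)y = -7, so y = 1.
Back-substitute into Eq1: 1x + 3*(1) = 4, so x = 1.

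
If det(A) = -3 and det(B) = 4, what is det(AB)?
-12

Use the multiplicative property of determinants: det(AB) = det(A)*det(B).
det(AB) = (-3)*(4) = -12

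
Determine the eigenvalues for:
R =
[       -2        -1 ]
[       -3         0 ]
λ = -3, 1

Solve det(R - λI) = 0. For a 2×2 matrix the characteristic equation is λ² - (trace)λ + det = 0.
trace(R) = a + d = -2 + 0 = -2.
det(R) = a*d - b*c = (-2)*(0) - (-1)*(-3) = 0 - 3 = -3.
Characteristic equation: λ² - (-2)λ + (-3) = 0.
Discriminant = (-2)² - 4*(-3) = 4 + 12 = 16.
λ = (-2 ± √16) / 2 = (-2 ± 4) / 2 = -3, 1.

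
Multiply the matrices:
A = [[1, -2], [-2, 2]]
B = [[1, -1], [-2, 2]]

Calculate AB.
[[5, -5], [-6, 6]]

Each entry (i,j) of AB = sum over k of A[i][k]*B[k][j].
(AB)[0][0] = (1)*(1) + (-2)*(-2) = 5
(AB)[0][1] = (1)*(-1) + (-2)*(2) = -5
(AB)[1][0] = (-2)*(1) + (2)*(-2) = -6
(AB)[1][1] = (-2)*(-1) + (2)*(2) = 6
AB = [[5, -5], [-6, 6]]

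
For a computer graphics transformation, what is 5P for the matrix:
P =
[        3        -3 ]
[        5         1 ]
5P =
[       15       -15 ]
[       25         5 ]

Scalar multiplication is elementwise: (5P)[i][j] = 5 * P[i][j].
  (5P)[0][0] = 5 * (3) = 15
  (5P)[0][1] = 5 * (-3) = -15
  (5P)[1][0] = 5 * (5) = 25
  (5P)[1][1] = 5 * (1) = 5
5P =
[       15       -15 ]
[       25         5 ]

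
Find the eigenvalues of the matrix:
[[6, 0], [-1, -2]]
λ = -2 and λ = 6

Characteristic equation: det(A - λI) = 0
λ² - (trace)λ + (det) = 0
λ² - (4)λ + (-12) = 0
λ² - 4λ - 12 = 0
Solving: λ = -2, 6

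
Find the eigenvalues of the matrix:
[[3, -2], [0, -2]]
λ = -2 and λ = 3

Characteristic equation: det(A - λI) = 0
λ² - (trace)λ + (det) = 0
λ² - (1)λ + (-6) = 0
λ² - 1λ - 6 = 0
Solving: λ = -2, 3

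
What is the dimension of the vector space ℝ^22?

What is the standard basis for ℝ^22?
Dimension = 22; standard basis = {e_1, e_2, e_3, …, e_22}

ℝ^22 is the space of 22-tuples of real numbers; its dimension is 22.
The standard basis consists of 22 vectors: e_1, e_2, e_3, …, e_22, where e_i is the vector with 1 in position i and 0 elsewhere.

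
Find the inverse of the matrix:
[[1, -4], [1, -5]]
[[5, -4], [1, -1]]

For [[a,b],[c,d]], inverse = (1/det)·[[d,-b],[-c,a]]
det = 1·-5 - -4·1 = -1
Inverse = (1/-1)·[[-5, 4], [-1, 1]]
        = [[5, -4], [1, -1]]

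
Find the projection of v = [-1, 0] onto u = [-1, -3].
[-1/10, -3/10]

The projection of v onto u is proj_u(v) = ((v·u) / (u·u)) · u.
v·u = (-1)*(-1) + (0)*(-3) = 1.
u·u = (-1)*(-1) + (-3)*(-3) = 10.
coefficient = 1 / 10 = 1/10.
proj_u(v) = 1/10 · [-1, -3] = [-1/10, -3/10].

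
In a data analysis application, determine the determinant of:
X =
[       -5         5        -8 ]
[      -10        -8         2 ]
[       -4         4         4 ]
det(X) = 936

Expand along row 0 (cofactor expansion): det(X) = a*(e*i - f*h) - b*(d*i - f*g) + c*(d*h - e*g), where the 3×3 is [[a, b, c], [d, e, f], [g, h, i]].
Minor M_00 = (-8)*(4) - (2)*(4) = -32 - 8 = -40.
Minor M_01 = (-10)*(4) - (2)*(-4) = -40 + 8 = -32.
Minor M_02 = (-10)*(4) - (-8)*(-4) = -40 - 32 = -72.
det(X) = (-5)*(-40) - (5)*(-32) + (-8)*(-72) = 200 + 160 + 576 = 936.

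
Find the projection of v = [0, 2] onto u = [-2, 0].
[0, 0]

The projection of v onto u is proj_u(v) = ((v·u) / (u·u)) · u.
v·u = (0)*(-2) + (2)*(0) = 0.
u·u = (-2)*(-2) + (0)*(0) = 4.
coefficient = 0 / 4 = 0.
proj_u(v) = 0 · [-2, 0] = [0, 0].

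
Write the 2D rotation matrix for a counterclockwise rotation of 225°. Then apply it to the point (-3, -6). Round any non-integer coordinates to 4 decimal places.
R = [[-√2/2, √2/2], [-√2/2, -√2/2]]; R·(-3, -6) = (-2.1213, 6.3640)

Rotation matrix formula: R(θ) = [[cos θ, -sin θ], [sin θ, cos θ]]
For θ = 225°:
cos(225°) = -√2/2
sin(225°) = -√2/2
R = [[-√2/2, √2/2], [-√2/2, -√2/2]]
Apply to (-3, -6): [-√2/2·-3 + (√2/2)·-6, -√2/2·-3 + -√2/2·-6] = (-2.1213, 6.3640)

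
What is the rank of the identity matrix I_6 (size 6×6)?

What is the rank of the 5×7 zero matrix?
rank(I_6) = 6, rank(0) = 0

The identity I_6 has 6 columns that are the standard basis vectors e_1, …, e_6. These are linearly independent, so all 6 columns are pivots and rank(I_6) = 6.
The 5×7 zero matrix has every entry zero, so every row is the zero row and there are no pivots; rank(0) = 0.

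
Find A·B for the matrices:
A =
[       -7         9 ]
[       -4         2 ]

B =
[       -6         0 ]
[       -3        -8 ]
AB =
[       15       -72 ]
[       18       -16 ]

Matrix multiplication: (AB)[i][j] = sum over k of A[i][k] * B[k][j].
  (AB)[0][0] = (-7)*(-6) + (9)*(-3) = 15
  (AB)[0][1] = (-7)*(0) + (9)*(-8) = -72
  (AB)[1][0] = (-4)*(-6) + (2)*(-3) = 18
  (AB)[1][1] = (-4)*(0) + (2)*(-8) = -16
AB =
[       15       -72 ]
[       18       -16 ]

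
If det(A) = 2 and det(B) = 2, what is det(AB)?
4

Use the multiplicative property of determinants: det(AB) = det(A)*det(B).
det(AB) = (2)*(2) = 4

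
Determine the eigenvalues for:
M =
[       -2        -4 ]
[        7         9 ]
λ = 2, 5

Solve det(M - λI) = 0. For a 2×2 matrix the characteristic equation is λ² - (trace)λ + det = 0.
trace(M) = a + d = -2 + 9 = 7.
det(M) = a*d - b*c = (-2)*(9) - (-4)*(7) = -18 + 28 = 10.
Characteristic equation: λ² - (7)λ + (10) = 0.
Discriminant = (7)² - 4*(10) = 49 - 40 = 9.
λ = (7 ± √9) / 2 = (7 ± 3) / 2 = 2, 5.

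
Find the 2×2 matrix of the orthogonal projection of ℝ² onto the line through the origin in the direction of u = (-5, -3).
[[25/34, 15/34], [15/34, 9/34]]

The orthogonal projection onto the line spanned by a nonzero vector u = (a, b) has matrix P = (u uᵀ) / (uᵀ u) = (1/(a² + b²)) · [[a², ab], [ab, b²]].
Here u = (-5, -3), so a² + b² = 25 + 9 = 34.
P = (1/34) · [[25, 15], [15, 9]] = [[25/34, 15/34], [15/34, 9/34]].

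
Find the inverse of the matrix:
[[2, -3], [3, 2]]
[[2/13, 3/13], [-3/13, 2/13]]

For [[a,b],[c,d]], inverse = (1/det)·[[d,-b],[-c,a]]
det = 2·2 - -3·3 = 13
Inverse = (1/13)·[[2, 3], [-3, 2]]
        = [[2/13, 3/13], [-3/13, 2/13]]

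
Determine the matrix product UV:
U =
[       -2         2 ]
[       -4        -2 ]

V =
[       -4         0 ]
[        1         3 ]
UV =
[       10         6 ]
[       14        -6 ]

Matrix multiplication: (UV)[i][j] = sum over k of U[i][k] * V[k][j].
  (UV)[0][0] = (-2)*(-4) + (2)*(1) = 10
  (UV)[0][1] = (-2)*(0) + (2)*(3) = 6
  (UV)[1][0] = (-4)*(-4) + (-2)*(1) = 14
  (UV)[1][1] = (-4)*(0) + (-2)*(3) = -6
UV =
[       10         6 ]
[       14        -6 ]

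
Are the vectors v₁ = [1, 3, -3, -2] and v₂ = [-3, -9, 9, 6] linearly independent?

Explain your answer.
No, linearly dependent (v₂ = -3·v₁)

Check whether there is a scalar k with v₂ = k·v₁.
Comparing components, k = -3 satisfies -3·[1, 3, -3, -2] = [-3, -9, 9, 6].
Since v₂ is a scalar multiple of v₁, the two vectors are linearly dependent.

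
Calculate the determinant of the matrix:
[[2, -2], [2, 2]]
8

For a 2×2 matrix [[a, b], [c, d]], det = ad - bc
det = (2)(2) - (-2)(2) = 4 - -4 = 8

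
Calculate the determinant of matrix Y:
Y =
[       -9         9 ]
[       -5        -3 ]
det(Y) = 72

For a 2×2 matrix [[a, b], [c, d]], det = a*d - b*c.
det(Y) = (-9)*(-3) - (9)*(-5) = 27 + 45 = 72.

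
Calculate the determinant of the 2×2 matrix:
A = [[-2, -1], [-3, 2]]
-7

For A = [[a, b], [c, d]], det(A) = a*d - b*c.
det(A) = (-2)*(2) - (-1)*(-3) = -4 - 3 = -7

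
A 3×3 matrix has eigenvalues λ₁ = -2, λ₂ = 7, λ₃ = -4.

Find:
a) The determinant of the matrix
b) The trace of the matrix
det = 56, trace = 1

Two standard eigenvalue identities:
- det(A) equals the product of the eigenvalues (counted with multiplicity).
- trace(A) equals the sum of the eigenvalues.
det(A) = (-2)*(7)*(-4) = 56.
trace(A) = -2 + 7 - 4 = 1.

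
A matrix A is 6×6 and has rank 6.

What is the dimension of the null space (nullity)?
0

The rank-nullity theorem for an m×n matrix states:
rank(A) + nullity(A) = n (the number of columns).
Here n = 6 and rank(A) = 6, so nullity(A) = 6 - 6 = 0.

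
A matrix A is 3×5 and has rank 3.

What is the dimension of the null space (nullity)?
2

The rank-nullity theorem for an m×n matrix states:
rank(A) + nullity(A) = n (the number of columns).
Here n = 5 and rank(A) = 3, so nullity(A) = 5 - 3 = 2.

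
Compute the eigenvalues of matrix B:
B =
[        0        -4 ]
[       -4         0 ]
λ = -4, 4

Solve det(B - λI) = 0. For a 2×2 matrix the characteristic equation is λ² - (trace)λ + det = 0.
trace(B) = a + d = 0 + 0 = 0.
det(B) = a*d - b*c = (0)*(0) - (-4)*(-4) = 0 - 16 = -16.
Characteristic equation: λ² - (0)λ + (-16) = 0.
Discriminant = (0)² - 4*(-16) = 0 + 64 = 64.
λ = (0 ± √64) / 2 = (0 ± 8) / 2 = -4, 4.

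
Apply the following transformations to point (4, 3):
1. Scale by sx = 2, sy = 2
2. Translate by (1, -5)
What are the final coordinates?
(9, 1)

Step 1: Scale (4, 3) by (sx, sy) = (2, 2) → (8, 6)
Step 2: Translate by (1, -5) → (9, 1)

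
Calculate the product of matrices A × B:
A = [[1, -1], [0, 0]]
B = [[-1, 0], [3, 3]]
[[-4, -3], [0, 0]]

Matrix multiplication:
C[0][0] = 1×-1 + -1×3 = -4
C[0][1] = 1×0 + -1×3 = -3
C[1][0] = 0×-1 + 0×3 = 0
C[1][1] = 0×0 + 0×3 = 0
Result: [[-4, -3], [0, 0]]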